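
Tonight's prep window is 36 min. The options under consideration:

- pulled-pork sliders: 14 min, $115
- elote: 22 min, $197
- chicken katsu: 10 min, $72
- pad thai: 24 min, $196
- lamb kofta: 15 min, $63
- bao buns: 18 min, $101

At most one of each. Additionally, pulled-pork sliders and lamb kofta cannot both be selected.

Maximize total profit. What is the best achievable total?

Taking pulled-pork sliders + elote: 36 min used, 312 in profit.
Every other selection either busts 36 min or breaks a pairing rule or fails to beat 312.

312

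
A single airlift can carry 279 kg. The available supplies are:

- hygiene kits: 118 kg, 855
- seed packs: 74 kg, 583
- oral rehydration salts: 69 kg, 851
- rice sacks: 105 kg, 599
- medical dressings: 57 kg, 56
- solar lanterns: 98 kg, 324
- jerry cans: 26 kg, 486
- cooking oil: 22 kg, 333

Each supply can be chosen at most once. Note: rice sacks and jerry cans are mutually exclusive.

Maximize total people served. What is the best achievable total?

2525

The ratio heuristic lands on seed packs + oral rehydration salts + medical dressings + jerry cans + cooking oil (2309) but leaves 31 kg idle.
The 131 kg tied up in seed packs and medical dressings is better spent on hygiene kits — total rises to 2525 (235 kg).
Nothing else feasible within 279 kg beats 2525.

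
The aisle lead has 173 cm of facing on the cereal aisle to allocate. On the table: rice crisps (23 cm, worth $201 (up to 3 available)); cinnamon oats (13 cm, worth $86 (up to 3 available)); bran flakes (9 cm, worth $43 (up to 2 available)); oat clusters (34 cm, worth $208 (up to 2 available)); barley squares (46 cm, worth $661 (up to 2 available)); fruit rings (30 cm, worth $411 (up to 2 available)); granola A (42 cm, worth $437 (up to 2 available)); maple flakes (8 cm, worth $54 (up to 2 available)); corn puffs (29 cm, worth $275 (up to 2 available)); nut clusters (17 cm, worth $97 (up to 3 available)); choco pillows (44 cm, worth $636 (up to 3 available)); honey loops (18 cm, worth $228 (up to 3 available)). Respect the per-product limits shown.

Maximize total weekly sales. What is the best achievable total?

2414

The ratio heuristic lands on fruit rings + maple flakes + 3×choco pillows (2373) but leaves 3 cm idle.
Reworking the packing: 2×barley squares + choco pillows + 2×honey loops uses 172 cm and improves the total to 2414.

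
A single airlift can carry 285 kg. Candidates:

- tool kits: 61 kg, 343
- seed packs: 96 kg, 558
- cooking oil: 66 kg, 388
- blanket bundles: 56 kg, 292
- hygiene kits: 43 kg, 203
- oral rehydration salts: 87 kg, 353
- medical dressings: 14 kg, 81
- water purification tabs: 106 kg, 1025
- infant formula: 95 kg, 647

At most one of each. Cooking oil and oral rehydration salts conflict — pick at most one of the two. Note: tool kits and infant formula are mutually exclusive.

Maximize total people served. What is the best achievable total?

2141

Best packing: cooking oil + medical dressings + water purification tabs + infant formula — 281 kg, 2141 total.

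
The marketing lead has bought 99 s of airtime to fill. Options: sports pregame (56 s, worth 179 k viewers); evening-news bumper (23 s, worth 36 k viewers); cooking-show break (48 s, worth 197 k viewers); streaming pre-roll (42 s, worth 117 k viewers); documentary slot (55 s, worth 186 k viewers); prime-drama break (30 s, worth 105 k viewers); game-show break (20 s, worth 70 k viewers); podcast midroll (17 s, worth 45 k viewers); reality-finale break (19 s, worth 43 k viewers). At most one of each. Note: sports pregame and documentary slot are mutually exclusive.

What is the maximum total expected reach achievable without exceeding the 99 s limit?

The ratio ordering already packs tightly: cooking-show break + prime-drama break + game-show break, 98 s, 372.
Runner-up cooking-show break + prime-drama break + podcast midroll tops out at 347.

372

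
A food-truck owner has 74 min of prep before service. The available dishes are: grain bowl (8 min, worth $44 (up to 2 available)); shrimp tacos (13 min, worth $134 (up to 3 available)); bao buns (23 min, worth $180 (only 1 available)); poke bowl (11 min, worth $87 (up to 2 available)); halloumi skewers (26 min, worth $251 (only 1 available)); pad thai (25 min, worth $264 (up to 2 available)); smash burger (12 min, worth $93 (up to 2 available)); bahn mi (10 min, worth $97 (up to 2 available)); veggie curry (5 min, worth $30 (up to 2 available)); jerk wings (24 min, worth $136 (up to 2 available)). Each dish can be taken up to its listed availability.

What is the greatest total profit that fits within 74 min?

Taking the top-ratio dishes first gives shrimp tacos + 2×pad thai + bahn mi for 759 (73 min).
Replace pad thai with 2×shrimp tacos: the trade gains 4 net, giving 763 at 74 min.

763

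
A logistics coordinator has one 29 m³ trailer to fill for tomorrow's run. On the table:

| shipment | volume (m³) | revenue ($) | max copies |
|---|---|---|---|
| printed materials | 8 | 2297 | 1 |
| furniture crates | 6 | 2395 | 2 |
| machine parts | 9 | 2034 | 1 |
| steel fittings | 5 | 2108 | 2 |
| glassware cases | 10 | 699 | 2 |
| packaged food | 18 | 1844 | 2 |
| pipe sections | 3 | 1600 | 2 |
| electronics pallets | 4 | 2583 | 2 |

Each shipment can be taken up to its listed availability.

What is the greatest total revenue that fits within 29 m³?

13664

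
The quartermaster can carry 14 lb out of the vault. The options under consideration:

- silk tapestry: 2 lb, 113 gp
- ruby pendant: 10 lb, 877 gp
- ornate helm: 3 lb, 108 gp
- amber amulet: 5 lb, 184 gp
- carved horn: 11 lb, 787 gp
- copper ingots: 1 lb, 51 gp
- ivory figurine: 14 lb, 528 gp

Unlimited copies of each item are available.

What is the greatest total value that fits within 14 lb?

1103

By value per lb: ruby pendant 87.70, carved horn 71.55, silk tapestry 56.50, copper ingots 51.00 lead.
The ratio ordering already packs tightly: 2×silk tapestry + ruby pendant, 14 lb, 1103.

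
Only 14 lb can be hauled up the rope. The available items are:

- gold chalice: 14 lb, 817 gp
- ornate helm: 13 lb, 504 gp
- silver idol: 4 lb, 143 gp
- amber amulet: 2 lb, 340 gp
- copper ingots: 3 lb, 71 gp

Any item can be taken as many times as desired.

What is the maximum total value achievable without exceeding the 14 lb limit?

Taking 7×amber amulet: 14 lb used, 2380 in value.

2380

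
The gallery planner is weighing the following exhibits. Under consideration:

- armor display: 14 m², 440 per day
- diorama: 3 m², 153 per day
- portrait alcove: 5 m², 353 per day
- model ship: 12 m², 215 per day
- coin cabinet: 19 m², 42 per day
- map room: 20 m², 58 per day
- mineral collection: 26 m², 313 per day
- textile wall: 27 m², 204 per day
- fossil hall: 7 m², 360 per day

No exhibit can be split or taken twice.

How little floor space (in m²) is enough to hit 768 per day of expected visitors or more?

Look for the lowest-floor combination reaching 768.
diorama + portrait alcove + fossil hall: 866 expected visitors at 15 m².
Below 15 m² the best achievable stays under 768.

15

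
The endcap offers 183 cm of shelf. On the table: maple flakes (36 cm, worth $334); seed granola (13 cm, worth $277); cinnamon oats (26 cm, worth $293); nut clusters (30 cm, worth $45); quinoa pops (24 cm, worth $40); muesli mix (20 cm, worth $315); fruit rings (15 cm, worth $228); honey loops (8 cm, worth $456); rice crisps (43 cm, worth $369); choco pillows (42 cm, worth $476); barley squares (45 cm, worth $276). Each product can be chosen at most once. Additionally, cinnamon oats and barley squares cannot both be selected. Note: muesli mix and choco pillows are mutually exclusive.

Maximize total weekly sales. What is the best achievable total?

2433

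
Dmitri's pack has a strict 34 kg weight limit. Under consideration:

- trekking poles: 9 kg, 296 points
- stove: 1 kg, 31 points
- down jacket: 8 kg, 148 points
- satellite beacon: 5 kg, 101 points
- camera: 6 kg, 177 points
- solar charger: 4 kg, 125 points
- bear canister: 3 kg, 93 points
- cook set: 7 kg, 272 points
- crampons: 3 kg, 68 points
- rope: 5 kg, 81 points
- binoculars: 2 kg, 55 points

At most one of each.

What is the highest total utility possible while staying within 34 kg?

1086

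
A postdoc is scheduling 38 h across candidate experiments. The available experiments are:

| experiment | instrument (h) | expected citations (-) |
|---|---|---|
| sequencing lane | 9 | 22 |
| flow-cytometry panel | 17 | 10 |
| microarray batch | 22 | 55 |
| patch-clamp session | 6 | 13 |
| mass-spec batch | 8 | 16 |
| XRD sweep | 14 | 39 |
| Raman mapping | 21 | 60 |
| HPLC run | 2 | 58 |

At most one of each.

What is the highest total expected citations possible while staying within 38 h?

The ratio ordering already packs tightly: XRD sweep + Raman mapping + HPLC run, 37 h, 157.
Every other selection either busts 38 h or fails to beat 157.

157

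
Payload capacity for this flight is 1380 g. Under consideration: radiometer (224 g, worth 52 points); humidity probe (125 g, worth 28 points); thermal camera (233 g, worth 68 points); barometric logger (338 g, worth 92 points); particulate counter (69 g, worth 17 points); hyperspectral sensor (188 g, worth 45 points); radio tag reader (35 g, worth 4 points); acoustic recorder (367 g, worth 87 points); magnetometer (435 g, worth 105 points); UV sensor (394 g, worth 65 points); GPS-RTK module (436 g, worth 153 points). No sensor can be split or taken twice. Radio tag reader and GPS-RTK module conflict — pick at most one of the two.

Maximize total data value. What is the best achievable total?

400

Best packing: thermal camera + barometric logger + acoustic recorder + GPS-RTK module — 1374 g, 400 total.
That's the maximum — no feasible swap from here does better than 400.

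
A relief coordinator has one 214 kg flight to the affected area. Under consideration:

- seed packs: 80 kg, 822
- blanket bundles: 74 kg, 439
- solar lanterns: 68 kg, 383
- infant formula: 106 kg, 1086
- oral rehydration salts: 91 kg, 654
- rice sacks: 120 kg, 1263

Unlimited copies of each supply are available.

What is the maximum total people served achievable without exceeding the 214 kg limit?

Greedy by ratio would take seed packs + rice sacks: 200 kg used, total 2085.
The 200 kg tied up in seed packs and rice sacks is better spent on 2×infant formula — total rises to 2172 (212 kg).
Nothing else within 214 kg beats 2172.

2172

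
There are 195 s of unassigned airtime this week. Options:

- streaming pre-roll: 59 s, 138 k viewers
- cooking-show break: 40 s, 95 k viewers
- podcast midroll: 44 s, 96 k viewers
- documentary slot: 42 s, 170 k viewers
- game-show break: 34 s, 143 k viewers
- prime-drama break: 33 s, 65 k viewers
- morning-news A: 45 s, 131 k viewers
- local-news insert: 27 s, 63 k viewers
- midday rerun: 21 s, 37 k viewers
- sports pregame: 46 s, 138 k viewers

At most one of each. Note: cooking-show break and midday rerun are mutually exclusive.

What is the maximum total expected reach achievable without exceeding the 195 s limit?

645

Documentary slot + game-show break + morning-news A + local-news insert + sports pregame uses 194 of the 195 s and totals 645.
No other feasible combination exceeds 645.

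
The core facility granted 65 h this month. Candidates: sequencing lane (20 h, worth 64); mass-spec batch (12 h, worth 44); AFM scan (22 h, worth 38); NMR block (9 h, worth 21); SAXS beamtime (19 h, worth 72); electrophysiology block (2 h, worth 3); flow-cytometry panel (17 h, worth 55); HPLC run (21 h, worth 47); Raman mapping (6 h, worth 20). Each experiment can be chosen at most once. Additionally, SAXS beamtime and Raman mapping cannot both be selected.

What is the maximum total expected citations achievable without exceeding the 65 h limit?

212

Best packing: sequencing lane + NMR block + SAXS beamtime + flow-cytometry panel — 65 h, 212 total.
Runner-up sequencing lane + mass-spec batch + NMR block + SAXS beamtime + electrophysiology block tops out at 204.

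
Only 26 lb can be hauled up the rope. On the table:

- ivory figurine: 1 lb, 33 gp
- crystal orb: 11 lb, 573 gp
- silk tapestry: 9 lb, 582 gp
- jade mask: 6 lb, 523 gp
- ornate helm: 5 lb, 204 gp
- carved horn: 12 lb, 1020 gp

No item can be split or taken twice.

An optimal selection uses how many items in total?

3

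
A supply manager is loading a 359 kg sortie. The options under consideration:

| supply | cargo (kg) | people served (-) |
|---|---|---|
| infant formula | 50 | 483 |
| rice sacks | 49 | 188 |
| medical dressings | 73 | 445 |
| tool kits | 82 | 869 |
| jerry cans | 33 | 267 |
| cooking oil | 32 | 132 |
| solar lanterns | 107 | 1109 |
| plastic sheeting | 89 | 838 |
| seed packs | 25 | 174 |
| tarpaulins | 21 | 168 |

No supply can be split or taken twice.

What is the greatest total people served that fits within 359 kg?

3473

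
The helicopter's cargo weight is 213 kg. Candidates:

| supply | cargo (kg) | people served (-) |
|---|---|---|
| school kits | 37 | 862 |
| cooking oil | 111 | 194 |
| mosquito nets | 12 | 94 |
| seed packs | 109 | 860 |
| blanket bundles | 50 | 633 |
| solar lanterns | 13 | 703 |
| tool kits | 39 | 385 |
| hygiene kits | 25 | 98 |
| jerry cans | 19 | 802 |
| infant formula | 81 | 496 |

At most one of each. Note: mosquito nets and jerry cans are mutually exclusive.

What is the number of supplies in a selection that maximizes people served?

The maximum people served within 213 kg is 3496.
One optimal bundle: school kits + blanket bundles + solar lanterns + jerry cans + infant formula (200 kg).
Any selection reaching 3496 contains exactly 5 supplies.

5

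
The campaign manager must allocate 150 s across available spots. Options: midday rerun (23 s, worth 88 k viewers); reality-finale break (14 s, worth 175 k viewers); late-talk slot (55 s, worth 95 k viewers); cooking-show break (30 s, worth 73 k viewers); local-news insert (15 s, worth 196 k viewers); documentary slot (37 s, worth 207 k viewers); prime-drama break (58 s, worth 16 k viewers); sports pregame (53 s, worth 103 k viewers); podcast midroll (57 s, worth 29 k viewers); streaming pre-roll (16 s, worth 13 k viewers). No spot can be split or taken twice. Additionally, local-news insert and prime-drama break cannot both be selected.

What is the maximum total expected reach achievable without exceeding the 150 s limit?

769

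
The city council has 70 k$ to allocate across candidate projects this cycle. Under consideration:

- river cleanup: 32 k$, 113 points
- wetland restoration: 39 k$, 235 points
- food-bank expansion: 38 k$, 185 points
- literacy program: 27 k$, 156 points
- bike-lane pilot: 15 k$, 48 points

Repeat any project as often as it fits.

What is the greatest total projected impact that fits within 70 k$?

Density check — wetland restoration 6.03, literacy program 5.78, food-bank expansion 4.87, river cleanup 3.53 are the best per k$.
Best packing: wetland restoration + literacy program — 66 k$, 391 total.
That's the maximum — no swap from here does better than 391.

391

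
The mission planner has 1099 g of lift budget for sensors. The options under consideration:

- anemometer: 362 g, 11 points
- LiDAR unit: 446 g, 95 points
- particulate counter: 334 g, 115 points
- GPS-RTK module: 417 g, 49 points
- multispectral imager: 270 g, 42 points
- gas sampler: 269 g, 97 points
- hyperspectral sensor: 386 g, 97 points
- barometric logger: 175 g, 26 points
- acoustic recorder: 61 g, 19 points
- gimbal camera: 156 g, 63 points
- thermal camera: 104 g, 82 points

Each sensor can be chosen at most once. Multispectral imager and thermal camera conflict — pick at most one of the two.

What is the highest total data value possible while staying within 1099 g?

Ranking by ratio (data value/g): thermal camera 0.79, gimbal camera 0.40, gas sampler 0.36.
The ratio ordering already packs tightly: particulate counter + gas sampler + barometric logger + acoustic recorder + gimbal camera + thermal camera, 1099 g, 402.
An exhaustive check of the 2048 subsets confirms 402.

402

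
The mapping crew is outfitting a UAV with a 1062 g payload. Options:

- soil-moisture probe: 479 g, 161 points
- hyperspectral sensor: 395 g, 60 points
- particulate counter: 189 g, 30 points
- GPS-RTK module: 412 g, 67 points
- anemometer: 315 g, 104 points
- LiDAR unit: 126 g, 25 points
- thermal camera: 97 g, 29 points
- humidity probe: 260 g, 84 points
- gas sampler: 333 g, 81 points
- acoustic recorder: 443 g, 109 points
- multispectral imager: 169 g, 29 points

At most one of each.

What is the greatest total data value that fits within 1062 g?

349

Ranking by ratio (data value/g): soil-moisture probe 0.34, anemometer 0.33, humidity probe 0.32.
Best packing: soil-moisture probe + anemometer + humidity probe — 1054 g, 349 total.
Next best is soil-moisture probe + anemometer + thermal camera + multispectral imager at 323 (1060 g) — short by 26.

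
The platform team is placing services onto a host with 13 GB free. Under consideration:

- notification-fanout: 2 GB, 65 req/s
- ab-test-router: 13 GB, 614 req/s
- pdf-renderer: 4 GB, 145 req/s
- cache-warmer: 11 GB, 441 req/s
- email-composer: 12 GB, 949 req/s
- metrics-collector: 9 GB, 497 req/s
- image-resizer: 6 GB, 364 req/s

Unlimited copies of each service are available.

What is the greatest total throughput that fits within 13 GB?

The ratio ordering already packs tightly: email-composer, 12 GB, 949.
Every other selection either busts 13 GB or fails to beat 949.

949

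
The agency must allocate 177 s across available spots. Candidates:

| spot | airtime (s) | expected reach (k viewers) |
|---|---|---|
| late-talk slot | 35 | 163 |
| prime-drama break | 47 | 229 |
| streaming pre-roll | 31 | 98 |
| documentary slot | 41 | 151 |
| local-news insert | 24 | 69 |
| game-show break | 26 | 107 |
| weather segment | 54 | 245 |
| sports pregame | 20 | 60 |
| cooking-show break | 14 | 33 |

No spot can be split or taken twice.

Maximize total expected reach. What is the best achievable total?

788

Greedy by ratio would take late-talk slot + prime-drama break + game-show break + weather segment + cooking-show break: 176 s used, total 777.
The 40 s tied up in game-show break and cooking-show break is better spent on documentary slot — total rises to 788 (177 s).
An exhaustive check of the 512 subsets confirms 788.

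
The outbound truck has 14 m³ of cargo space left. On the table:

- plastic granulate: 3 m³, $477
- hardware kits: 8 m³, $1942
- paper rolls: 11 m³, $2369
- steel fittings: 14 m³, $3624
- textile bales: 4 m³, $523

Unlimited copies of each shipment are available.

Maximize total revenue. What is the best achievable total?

3624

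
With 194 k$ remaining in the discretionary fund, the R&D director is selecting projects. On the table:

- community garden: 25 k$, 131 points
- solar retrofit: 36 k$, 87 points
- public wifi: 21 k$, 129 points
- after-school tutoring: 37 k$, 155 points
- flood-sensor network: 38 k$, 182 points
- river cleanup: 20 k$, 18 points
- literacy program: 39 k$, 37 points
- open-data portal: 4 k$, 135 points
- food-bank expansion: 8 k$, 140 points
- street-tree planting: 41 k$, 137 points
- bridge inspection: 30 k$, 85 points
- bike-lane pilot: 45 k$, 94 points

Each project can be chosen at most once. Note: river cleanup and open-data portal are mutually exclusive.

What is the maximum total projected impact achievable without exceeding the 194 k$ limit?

Taking community garden + public wifi + after-school tutoring + flood-sensor network + open-data portal + food-bank expansion + street-tree planting: 174 k$ used, 1009 in projected impact.
Runner-up public wifi + after-school tutoring + flood-sensor network + open-data portal + food-bank expansion + street-tree planting + bike-lane pilot tops out at 972.

1009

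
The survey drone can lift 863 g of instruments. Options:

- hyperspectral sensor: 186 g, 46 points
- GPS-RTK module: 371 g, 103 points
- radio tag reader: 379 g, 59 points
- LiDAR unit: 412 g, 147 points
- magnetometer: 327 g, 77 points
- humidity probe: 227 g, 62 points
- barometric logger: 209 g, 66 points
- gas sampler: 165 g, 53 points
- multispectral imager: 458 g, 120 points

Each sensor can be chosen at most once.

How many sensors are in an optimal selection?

3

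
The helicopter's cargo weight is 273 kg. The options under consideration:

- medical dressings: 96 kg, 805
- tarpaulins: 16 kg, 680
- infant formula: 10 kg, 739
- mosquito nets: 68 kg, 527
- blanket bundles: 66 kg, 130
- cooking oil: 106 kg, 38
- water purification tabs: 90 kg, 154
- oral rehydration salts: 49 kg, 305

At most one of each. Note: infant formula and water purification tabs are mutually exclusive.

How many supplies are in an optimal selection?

5

Best achievable people served is 3056.
For example medical dressings + tarpaulins + infant formula + mosquito nets + oral rehydration salts achieves it, using 239 kg.
Every optimal selection uses 5 supplies.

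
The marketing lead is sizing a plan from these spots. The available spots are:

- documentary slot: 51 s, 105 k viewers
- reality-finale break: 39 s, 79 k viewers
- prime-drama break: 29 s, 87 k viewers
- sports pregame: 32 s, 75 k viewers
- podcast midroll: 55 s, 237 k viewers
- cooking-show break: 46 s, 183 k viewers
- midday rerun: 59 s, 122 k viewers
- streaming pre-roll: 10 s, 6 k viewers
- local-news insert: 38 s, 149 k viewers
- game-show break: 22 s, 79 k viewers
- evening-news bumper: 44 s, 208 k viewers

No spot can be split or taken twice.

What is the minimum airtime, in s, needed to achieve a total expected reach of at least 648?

Need the lightest bundle worth ≥ 648.
Taking podcast midroll + local-news insert + game-show break + evening-news bumper gives 673 (≥ 648) for 159 s.
No combination under 159 s hits 648.

159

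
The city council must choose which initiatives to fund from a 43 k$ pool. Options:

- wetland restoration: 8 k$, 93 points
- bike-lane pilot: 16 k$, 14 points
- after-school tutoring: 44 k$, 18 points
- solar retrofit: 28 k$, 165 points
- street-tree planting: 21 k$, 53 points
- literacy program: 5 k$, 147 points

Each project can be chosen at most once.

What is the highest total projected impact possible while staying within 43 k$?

405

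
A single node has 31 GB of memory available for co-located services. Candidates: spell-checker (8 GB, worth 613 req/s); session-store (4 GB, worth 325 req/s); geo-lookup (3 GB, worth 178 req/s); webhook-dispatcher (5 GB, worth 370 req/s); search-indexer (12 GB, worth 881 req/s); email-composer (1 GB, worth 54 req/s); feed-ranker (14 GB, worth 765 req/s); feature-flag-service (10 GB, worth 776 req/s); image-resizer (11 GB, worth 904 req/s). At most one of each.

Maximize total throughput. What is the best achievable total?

Session-store + webhook-dispatcher + email-composer + feature-flag-service + image-resizer uses 31 of the 31 GB and totals 2429.

2429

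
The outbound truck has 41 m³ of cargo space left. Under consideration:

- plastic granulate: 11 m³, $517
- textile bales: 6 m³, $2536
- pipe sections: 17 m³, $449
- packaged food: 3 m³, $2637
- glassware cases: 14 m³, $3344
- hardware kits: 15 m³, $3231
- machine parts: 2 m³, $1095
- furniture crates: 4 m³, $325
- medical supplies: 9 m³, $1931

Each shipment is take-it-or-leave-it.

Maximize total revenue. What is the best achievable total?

Ranking by ratio (revenue/m³): packaged food 879.00, machine parts 547.50, textile bales 422.67.
Textile bales + packaged food + glassware cases + hardware kits + machine parts uses 40 of the 41 m³ and totals 12843.
Runner-up textile bales + packaged food + glassware cases + machine parts + furniture crates + medical supplies tops out at 11868.

12843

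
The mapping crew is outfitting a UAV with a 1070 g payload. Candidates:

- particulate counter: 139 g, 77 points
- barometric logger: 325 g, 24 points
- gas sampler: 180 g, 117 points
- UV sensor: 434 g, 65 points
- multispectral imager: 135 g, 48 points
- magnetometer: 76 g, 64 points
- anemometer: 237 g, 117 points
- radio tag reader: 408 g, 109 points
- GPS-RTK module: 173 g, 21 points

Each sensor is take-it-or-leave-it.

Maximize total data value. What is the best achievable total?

The ratio heuristic lands on particulate counter + gas sampler + multispectral imager + magnetometer + anemometer + GPS-RTK module (444) but leaves 130 g idle.
The 308 g tied up in multispectral imager and GPS-RTK module is better spent on radio tag reader — total rises to 484 (1040 g).
Next best is gas sampler + multispectral imager + magnetometer + anemometer + radio tag reader at 455 (1036 g) — short by 29.

484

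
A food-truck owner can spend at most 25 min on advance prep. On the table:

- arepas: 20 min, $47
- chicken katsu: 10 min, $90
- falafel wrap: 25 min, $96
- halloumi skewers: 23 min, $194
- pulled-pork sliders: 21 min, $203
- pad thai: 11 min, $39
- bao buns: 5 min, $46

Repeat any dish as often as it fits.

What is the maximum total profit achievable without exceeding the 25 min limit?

230

A density-first pass picks pulled-pork sliders — 203 at 21 min.
Dropping pulled-pork sliders frees 21 min; slotting in 5×bao buns (25 min) lifts the total to 230 at 25 min.
That's the maximum — no swap from here does better than 230.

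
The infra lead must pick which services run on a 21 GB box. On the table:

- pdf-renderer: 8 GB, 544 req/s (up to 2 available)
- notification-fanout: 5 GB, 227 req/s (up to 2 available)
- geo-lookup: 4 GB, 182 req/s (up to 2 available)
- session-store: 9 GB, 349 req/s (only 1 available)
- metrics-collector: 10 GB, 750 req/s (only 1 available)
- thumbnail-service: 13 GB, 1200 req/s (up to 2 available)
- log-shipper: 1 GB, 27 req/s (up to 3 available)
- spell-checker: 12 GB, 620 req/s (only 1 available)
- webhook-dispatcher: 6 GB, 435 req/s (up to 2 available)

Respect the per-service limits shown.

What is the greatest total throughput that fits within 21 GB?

1744

Density check — thumbnail-service 92.31, metrics-collector 75.00, webhook-dispatcher 72.50, pdf-renderer 68.00 are the best per GB.
Taking the top-ratio services first gives thumbnail-service + 2×log-shipper + webhook-dispatcher for 1689 (21 GB).
Replace 2×log-shipper and webhook-dispatcher with pdf-renderer: the trade gains 55 net, giving 1744 at 21 GB.
That's the maximum — no swap from here does better than 1744.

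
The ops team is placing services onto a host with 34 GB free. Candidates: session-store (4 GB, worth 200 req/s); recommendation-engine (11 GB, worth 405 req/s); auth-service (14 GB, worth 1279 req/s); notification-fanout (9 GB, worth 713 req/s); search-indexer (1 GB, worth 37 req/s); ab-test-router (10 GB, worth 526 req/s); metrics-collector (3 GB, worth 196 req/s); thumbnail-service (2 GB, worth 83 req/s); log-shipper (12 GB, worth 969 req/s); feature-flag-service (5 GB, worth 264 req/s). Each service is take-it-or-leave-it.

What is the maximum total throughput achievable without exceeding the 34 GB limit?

Best packing: auth-service + metrics-collector + log-shipper + feature-flag-service — 34 GB, 2708 total.
Runner-up session-store + auth-service + search-indexer + metrics-collector + log-shipper tops out at 2681.

2708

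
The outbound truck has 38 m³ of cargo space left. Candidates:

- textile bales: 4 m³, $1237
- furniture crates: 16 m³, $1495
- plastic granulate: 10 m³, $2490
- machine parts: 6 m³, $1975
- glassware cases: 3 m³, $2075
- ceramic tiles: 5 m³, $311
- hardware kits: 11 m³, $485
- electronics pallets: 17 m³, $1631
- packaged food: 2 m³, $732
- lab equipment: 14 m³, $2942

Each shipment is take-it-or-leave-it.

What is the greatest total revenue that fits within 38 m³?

10719

A density-first pass picks textile bales + plastic granulate + machine parts + glassware cases + ceramic tiles + packaged food — 8820 at 30 m³.
Dropping ceramic tiles and packaged food frees 7 m³; slotting in lab equipment (14 m³) lifts the total to 10719 at 37 m³.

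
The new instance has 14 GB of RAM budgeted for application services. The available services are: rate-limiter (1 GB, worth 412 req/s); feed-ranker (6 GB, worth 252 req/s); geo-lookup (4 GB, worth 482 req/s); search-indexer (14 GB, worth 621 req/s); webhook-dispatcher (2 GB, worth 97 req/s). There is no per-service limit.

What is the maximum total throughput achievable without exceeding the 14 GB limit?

Ranking by ratio (throughput/GB): rate-limiter 412.00, geo-lookup 120.50, webhook-dispatcher 48.50, search-indexer 44.36.
14×rate-limiter uses 14 of the 14 GB and totals 5768.
No other feasible combination exceeds 5768.

5768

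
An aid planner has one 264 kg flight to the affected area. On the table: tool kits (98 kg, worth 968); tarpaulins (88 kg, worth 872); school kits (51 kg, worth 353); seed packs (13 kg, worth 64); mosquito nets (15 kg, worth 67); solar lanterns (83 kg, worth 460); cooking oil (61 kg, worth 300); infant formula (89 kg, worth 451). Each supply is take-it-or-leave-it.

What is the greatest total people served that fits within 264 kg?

2260

Filling by ratio: tool kits + tarpaulins + school kits + seed packs for 2257, with 14 kg left unused.
Replace seed packs with mosquito nets: the trade gains 3 net, giving 2260 at 252 kg.
Next best is tool kits + tarpaulins + school kits + seed packs at 2257 (250 kg) — short by 3.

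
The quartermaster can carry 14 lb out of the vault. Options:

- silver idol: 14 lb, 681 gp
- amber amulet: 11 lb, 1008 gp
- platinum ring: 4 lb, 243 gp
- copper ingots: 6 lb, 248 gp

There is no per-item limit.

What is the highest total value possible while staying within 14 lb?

1008

Amber amulet uses 11 of the 14 lb and totals 1008.
The spare 3 lb is too small for any remaining item, and no exchange beats 1008.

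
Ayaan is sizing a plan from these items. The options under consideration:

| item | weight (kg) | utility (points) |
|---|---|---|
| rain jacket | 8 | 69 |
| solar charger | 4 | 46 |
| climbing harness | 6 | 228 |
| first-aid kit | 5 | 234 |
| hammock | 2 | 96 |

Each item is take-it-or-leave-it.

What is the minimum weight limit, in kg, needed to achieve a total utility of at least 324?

Look for the lowest-weight combination reaching 324.
Taking first-aid kit + hammock gives 330 (≥ 324) for 7 kg.
Below 7 kg the best achievable stays under 324.

7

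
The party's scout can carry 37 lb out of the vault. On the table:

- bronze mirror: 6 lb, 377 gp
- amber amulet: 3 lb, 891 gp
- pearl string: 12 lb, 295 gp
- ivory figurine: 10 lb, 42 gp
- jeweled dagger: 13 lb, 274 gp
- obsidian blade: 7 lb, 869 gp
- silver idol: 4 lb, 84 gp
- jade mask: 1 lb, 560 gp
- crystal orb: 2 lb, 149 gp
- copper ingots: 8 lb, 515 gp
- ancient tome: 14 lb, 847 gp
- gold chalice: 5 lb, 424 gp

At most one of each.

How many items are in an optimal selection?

The maximum value within 37 lb is 3968.
bronze mirror + amber amulet + obsidian blade + jade mask + ancient tome + gold chalice hits 3968 at 36 lb.
Every optimal selection uses 6 items.

6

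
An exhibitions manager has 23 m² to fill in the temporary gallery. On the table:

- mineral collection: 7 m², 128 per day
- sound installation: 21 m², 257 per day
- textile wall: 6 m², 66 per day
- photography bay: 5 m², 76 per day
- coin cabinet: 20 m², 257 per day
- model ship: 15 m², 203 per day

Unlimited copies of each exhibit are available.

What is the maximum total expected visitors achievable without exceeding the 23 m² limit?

384

3×mineral collection uses 21 of the 23 m² and totals 384.
That's the maximum — no swap from here does better than 384.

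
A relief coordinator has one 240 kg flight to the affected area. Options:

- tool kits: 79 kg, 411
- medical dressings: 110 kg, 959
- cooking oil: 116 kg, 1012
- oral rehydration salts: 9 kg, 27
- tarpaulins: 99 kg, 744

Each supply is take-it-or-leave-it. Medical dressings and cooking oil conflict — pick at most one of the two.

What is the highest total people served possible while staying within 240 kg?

Taking cooking oil + oral rehydration salts + tarpaulins: 224 kg used, 1783 in people served.

1783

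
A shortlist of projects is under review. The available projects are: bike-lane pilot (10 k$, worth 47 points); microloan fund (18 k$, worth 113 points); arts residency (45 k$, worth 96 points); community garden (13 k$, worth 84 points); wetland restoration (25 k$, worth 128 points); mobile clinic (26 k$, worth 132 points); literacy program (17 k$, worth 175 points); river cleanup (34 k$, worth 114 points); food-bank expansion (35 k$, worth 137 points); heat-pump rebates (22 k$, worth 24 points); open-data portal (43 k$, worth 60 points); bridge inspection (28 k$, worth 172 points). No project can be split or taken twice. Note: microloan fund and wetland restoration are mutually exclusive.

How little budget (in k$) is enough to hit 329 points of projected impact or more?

Need the lightest bundle worth ≥ 329.
Taking bike-lane pilot + microloan fund + literacy program gives 335 (≥ 329) for 45 k$.
Any bundle with less than 45 k$ falls short of 329.

45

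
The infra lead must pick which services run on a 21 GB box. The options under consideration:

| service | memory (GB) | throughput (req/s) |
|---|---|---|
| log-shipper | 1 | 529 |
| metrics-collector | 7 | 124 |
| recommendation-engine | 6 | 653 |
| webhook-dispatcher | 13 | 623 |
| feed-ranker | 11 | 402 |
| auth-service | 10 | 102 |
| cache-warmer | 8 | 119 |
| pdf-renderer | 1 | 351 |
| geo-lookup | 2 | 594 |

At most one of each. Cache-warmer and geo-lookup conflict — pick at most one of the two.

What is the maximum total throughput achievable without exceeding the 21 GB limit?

By throughput per GB: log-shipper 529.00, pdf-renderer 351.00, geo-lookup 297.00 lead.
The ratio ordering already packs tightly: log-shipper + recommendation-engine + feed-ranker + pdf-renderer + geo-lookup, 21 GB, 2529.
Next best is log-shipper + metrics-collector + recommendation-engine + pdf-renderer + geo-lookup at 2251 (17 GB) — short by 278.

2529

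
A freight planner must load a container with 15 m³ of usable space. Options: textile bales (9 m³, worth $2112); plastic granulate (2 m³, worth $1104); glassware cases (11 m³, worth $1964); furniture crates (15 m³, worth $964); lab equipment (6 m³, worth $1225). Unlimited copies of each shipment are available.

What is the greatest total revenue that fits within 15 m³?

7728

Best packing: 7×plastic granulate — 14 m³, 7728 total.
Nothing else within 15 m³ beats 7728.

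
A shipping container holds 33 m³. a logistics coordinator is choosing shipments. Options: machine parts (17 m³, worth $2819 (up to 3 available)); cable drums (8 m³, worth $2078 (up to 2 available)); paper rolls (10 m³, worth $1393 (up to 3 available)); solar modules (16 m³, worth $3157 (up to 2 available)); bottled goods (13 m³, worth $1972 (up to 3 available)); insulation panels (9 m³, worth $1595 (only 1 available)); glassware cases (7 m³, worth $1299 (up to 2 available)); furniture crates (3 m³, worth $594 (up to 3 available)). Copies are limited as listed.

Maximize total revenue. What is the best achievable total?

7348

Greedy by ratio would take 2×cable drums + glassware cases + 3×furniture crates: 32 m³ used, total 7237.
Replace 2×furniture crates with glassware cases: the trade gains 111 net, giving 7348 at 33 m³.
Every other selection either busts 33 m³ or exceeds an availability limit or fails to beat 7348.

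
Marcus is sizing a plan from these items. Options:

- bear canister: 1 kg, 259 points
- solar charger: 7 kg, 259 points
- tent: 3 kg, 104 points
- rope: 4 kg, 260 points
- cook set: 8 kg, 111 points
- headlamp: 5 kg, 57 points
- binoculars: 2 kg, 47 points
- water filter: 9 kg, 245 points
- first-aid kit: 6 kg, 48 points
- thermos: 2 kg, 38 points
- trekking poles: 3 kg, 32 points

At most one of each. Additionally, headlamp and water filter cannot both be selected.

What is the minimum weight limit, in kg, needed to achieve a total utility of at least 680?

12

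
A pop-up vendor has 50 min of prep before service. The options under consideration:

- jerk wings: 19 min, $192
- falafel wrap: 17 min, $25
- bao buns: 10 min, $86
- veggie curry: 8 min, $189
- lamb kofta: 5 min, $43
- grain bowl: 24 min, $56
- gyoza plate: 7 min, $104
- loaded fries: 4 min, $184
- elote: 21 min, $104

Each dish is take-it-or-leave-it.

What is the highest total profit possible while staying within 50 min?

755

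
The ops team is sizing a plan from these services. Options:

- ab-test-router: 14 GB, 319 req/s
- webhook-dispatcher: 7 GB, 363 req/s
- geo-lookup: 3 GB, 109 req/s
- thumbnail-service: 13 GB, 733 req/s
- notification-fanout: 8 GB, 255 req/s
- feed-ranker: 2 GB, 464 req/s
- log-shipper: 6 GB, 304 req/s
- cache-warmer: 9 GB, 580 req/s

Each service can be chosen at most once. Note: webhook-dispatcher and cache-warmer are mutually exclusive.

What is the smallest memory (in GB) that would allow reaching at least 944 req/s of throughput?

11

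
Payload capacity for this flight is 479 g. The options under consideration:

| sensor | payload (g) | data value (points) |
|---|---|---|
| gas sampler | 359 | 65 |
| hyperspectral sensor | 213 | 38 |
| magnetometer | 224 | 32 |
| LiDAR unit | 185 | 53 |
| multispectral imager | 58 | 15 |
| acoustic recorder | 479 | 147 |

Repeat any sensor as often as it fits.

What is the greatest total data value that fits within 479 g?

147

Taking acoustic recorder: 479 g used, 147 in data value.
Nothing else within 479 g beats 147.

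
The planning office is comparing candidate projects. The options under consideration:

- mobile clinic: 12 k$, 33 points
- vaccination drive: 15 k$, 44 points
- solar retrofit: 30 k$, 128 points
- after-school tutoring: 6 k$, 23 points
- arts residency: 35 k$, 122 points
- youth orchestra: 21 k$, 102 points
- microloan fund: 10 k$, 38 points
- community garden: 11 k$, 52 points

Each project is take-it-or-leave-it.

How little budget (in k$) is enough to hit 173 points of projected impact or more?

38

Look for the lowest-budget combination reaching 173.
after-school tutoring + youth orchestra + community garden: 177 projected impact at 38 k$.
Below 38 k$ the best achievable stays under 173.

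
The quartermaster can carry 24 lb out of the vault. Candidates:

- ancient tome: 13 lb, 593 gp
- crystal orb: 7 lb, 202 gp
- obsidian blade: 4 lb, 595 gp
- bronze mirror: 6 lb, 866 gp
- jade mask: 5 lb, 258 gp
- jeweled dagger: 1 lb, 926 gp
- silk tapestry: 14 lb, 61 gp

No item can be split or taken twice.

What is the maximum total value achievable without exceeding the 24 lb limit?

Ranking by ratio (value/lb): jeweled dagger 926.00, obsidian blade 148.75, bronze mirror 144.33.
Filling by ratio: crystal orb + obsidian blade + bronze mirror + jade mask + jeweled dagger for 2847, with 1 lb left unused.
Replace crystal orb and jade mask with ancient tome: the trade gains 133 net, giving 2980 at 24 lb.
Runner-up crystal orb + obsidian blade + bronze mirror + jade mask + jeweled dagger tops out at 2847.

2980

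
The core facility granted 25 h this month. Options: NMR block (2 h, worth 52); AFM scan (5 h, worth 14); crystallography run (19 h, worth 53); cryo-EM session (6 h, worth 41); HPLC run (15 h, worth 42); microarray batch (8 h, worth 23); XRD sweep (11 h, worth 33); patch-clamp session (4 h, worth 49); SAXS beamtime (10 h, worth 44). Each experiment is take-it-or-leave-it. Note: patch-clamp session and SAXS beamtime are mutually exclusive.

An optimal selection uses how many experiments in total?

5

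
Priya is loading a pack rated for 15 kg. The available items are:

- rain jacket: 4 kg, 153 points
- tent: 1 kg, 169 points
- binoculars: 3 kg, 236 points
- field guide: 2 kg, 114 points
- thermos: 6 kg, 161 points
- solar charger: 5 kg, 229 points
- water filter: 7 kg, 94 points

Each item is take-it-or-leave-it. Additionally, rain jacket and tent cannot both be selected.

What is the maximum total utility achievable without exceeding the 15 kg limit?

795

Ranking by ratio (utility/kg): tent 169.00, binoculars 78.67, field guide 57.00.
Taking tent + binoculars + thermos + solar charger: 15 kg used, 795 in utility.
Runner-up tent + binoculars + field guide + solar charger tops out at 748.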